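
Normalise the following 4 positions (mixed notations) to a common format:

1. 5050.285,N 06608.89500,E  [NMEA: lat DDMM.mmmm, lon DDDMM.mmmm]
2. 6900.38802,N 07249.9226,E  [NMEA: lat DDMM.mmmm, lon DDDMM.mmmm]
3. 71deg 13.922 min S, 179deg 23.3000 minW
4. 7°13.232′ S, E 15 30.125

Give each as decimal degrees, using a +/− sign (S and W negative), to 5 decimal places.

1. 50.83808, 66.14825
2. 69.00647, 72.83204
3. -71.23203, -179.38833
4. -7.22053, 15.50208

Point 1:
  φ: degrees = first 2 digits = 50, minutes = 50.285; 50 + 50.285/60 = 50.838083
  N → positive
  Lon: degrees = first 3 digits = 66, minutes = 8.895; 66 + 8.895/60 = 66.148250
  E → positive
Point 2:
  Latitude: split at 2 digits → 69° and 0.38802′; 69 + 0.38802/60 = 69.006467
  N → positive
  λ: degrees = first 3 digits = 72, minutes = 49.9226; 72 + 49.9226/60 = 72.832043
  E → positive
Point 3:
  φ: 13.922′ = 0.232033°; total 71.232033
  hemisphere S, so the sign is −
  Lon: 23.3′ = 0.388333°; total 179.388333
  hemisphere W, so the sign is −
Point 4:
  Latitude: 13.232′ = 0.220533°; total 7.220533
  hemisphere S, so the sign is −
  Longitude: 15 + 30.125/60 = 15.502083
  E ⇒ keep positive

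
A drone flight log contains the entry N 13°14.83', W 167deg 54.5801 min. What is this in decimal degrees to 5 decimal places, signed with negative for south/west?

13.24717, -167.90967

Latitude: 14.83′ = 0.247167°; total 13.247167
N → positive
Longitude: 54.5801′ = 0.909668°; total 167.909668
W → negative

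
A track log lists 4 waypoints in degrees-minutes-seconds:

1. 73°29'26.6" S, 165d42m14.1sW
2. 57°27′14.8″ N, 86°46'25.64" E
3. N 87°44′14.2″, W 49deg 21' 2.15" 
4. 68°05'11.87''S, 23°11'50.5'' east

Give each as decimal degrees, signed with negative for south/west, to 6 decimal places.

Point 1:
  Latitude: 73 + 29/60 + 26.6/3600 = 73.4907222
  S → negative
  Lon: 165° + 42/60 + 14.1/3600 = 165 + 0.700000 + 0.003917 = 165.7039167
  hemisphere W, so the sign is −
Point 2:
  Latitude: 57 + 27/60 + 14.8/3600 = 57.4541111
  N ⇒ keep positive
  λ: 86° + 46/60 + 25.64/3600 = 86 + 0.766667 + 0.007122 = 86.7737889
  E → positive
Point 3:
  Lat: 87 + 44/60 + 14.2/3600 = 87.7372778
  N → positive
  Longitude: 49 + 21/60 + 2.15/3600 = 49.3505972
  hemisphere W, so the sign is −
Point 4:
  φ: 68° + 5/60 + 11.87/3600 = 68 + 0.083333 + 0.003297 = 68.0866306
  hemisphere S, so the sign is −
  Longitude: 23 + 11/60 + 50.5/3600 = 23.1973611
  E → positive

1. -73.490722, -165.703917
2. 57.454111, 86.773789
3. 87.737278, -49.350597
4. -68.086631, 23.197361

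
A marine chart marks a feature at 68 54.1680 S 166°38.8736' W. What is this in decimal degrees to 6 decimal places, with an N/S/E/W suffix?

Lat: 68 + 54.168/60 = 68.9028000
Longitude: 166 + 38.8736/60 = 166.6478933

68.902800° S, 166.647893° W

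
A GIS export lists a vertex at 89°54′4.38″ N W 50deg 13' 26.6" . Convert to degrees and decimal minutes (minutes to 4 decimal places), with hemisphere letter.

89° 54.0730′ N, 50° 13.4433′ W

Lat: 54 + 4.38/60 = 54.073000′
λ: 13 + 26.6/60 = 13.443333′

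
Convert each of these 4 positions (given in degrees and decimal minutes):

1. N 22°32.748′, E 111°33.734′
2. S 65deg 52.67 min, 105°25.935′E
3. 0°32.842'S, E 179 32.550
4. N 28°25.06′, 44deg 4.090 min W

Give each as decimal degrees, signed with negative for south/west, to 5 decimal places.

Point 1:
  Lat: 32.748′ = 0.545800°; total 22.545800
  N → positive
  λ: 33.734′ = 0.562233°; total 111.562233
  E ⇒ keep positive
Point 2:
  Latitude: 52.67′ = 0.877833°; total 65.877833
  hemisphere S, so the sign is −
  λ: 25.935′ = 0.432250°; total 105.432250
  E ⇒ keep positive
Point 3:
  Latitude: 32.842′ = 0.547367°; total 0.547367
  S → negative
  Longitude: 179 + 32.55/60 = 179.542500
  E → positive
Point 4:
  Latitude: 25.06′ = 0.417667°; total 28.417667
  N ⇒ keep positive
  λ: 44 + 4.09/60 = 44.068167
  W → negative

1. 22.54580, 111.56223
2. -65.87783, 105.43225
3. -0.54737, 179.54250
4. 28.41767, -44.06817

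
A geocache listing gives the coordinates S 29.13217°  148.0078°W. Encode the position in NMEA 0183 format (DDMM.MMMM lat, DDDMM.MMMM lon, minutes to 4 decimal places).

φ: minutes = (29.132170 − 29) × 60 = 7.930200
Lon: 148° + 0.007800 × 60 = 148° 0.468000′

2907.9302,S / 14800.4680,W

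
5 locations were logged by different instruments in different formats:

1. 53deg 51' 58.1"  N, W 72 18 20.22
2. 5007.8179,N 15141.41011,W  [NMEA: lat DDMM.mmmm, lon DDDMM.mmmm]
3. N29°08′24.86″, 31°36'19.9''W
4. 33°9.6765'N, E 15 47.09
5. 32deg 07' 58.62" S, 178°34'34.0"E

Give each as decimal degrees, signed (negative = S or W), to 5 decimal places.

Point 1:
  φ: 53 + 51/60 + 58.1/3600 = 53.866139
  N → positive
  λ: 72° + 18/60 + 20.22/3600 = 72 + 0.300000 + 0.005617 = 72.305617
  W → negative
Point 2:
  Latitude: split at 2 digits → 50° and 7.8179′; 50 + 7.8179/60 = 50.130298
  N → positive
  Longitude: degrees = first 3 digits = 151, minutes = 41.41011; 151 + 41.41011/60 = 151.690169
  hemisphere W, so the sign is −
Point 3:
  Lat: 29 + 8/60 + 24.86/3600 = 29.140239
  N ⇒ keep positive
  Longitude: 31° + 36/60 + 19.9/3600 = 31 + 0.600000 + 0.005528 = 31.605528
  W → negative
Point 4:
  φ: 33 + 9.6765/60 = 33.161275
  N → positive
  λ: 15 + 47.09/60 = 15.784833
  E → positive
Point 5:
  Latitude: 32 + 7/60 + 58.62/3600 = 32.132950
  S → negative
  λ: 178° + 34/60 + 34/3600 = 178 + 0.566667 + 0.009444 = 178.576111
  E → positive

1. 53.86614, -72.30562
2. 50.13030, -151.69017
3. 29.14024, -31.60553
4. 33.16128, 15.78483
5. -32.13295, 178.57611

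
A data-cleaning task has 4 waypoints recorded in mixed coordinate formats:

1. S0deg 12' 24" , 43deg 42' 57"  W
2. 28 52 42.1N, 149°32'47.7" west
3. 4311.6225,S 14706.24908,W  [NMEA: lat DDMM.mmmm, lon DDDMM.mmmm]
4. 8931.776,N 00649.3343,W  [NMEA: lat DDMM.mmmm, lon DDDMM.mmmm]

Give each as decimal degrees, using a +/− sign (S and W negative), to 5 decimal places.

1. -0.20667, -43.71583
2. 28.87836, -149.54658
3. -43.19371, -147.10415
4. 89.52960, -6.82224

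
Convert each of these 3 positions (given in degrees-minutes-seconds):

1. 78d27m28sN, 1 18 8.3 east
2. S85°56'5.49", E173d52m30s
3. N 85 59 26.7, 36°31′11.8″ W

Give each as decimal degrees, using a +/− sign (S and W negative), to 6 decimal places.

Point 1:
  φ: 78° + 27/60 + 28/3600 = 78 + 0.450000 + 0.007778 = 78.4577778
  N → positive
  Lon: 1° + 18/60 + 8.3/3600 = 1 + 0.300000 + 0.002306 = 1.3023056
  E ⇒ keep positive
Point 2:
  Lat: 56′ + 5.49″ = 56.09150′; 85 + 56.09150/60 = 85.9348583
  S → negative
  Lon: 52′ + 30″ = 52.50000′; 173 + 52.50000/60 = 173.8750000
  E ⇒ keep positive
Point 3:
  φ: 59′ + 26.7″ = 59.44500′; 85 + 59.44500/60 = 85.9907500
  N ⇒ keep positive
  Longitude: 36 + 31/60 + 11.8/3600 = 36.5199444
  W ⇒ negate

1. 78.457778, 1.302306
2. -85.934858, 173.875000
3. 85.990750, -36.519944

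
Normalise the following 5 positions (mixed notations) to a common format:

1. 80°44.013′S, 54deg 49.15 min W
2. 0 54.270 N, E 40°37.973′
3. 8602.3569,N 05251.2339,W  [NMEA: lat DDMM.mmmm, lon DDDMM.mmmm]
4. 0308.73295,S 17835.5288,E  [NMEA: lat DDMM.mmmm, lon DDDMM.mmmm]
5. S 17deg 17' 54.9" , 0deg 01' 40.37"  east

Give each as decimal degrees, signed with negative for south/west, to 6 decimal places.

1. -80.733550, -54.819167
2. 0.904500, 40.632883
3. 86.039282, -52.853898
4. -3.145549, 178.592147
5. -17.298583, 0.027881

Point 1:
  Latitude: 80 + 44.013/60 = 80.7335500
  S ⇒ negate
  Longitude: 49.15′ = 0.819167°; total 54.8191667
  hemisphere W, so the sign is −
Point 2:
  Latitude: 54.27′ = 0.904500°; total 0.9045000
  N ⇒ keep positive
  λ: 37.973′ = 0.632883°; total 40.6328833
  E ⇒ keep positive
Point 3:
  Lat: degrees = first 2 digits = 86, minutes = 2.3569; 86 + 2.3569/60 = 86.0392817
  N ⇒ keep positive
  Lon: split at 3 digits → 052° and 51.2339′; 52 + 51.2339/60 = 52.8538983
  hemisphere W, so the sign is −
Point 4:
  Lat: split at 2 digits → 03° and 8.73295′; 3 + 8.73295/60 = 3.1455492
  S → negative
  Longitude: degrees = first 3 digits = 178, minutes = 35.5288; 178 + 35.5288/60 = 178.5921467
  E ⇒ keep positive
Point 5:
  Lat: 17 + 17/60 + 54.9/3600 = 17.2985833
  S ⇒ negate
  Longitude: 0 + 1/60 + 40.37/3600 = 0.0278806
  E → positive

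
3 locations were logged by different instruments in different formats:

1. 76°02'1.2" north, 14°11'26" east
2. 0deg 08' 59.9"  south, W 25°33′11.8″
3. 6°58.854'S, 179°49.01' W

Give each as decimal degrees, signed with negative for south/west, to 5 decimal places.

1. 76.03367, 14.19056
2. -0.14997, -25.55328
3. -6.98090, -179.81683

Point 1:
  Lat: 76 + 2/60 + 1.2/3600 = 76.033667
  N → positive
  Lon: 14° + 11/60 + 26/3600 = 14 + 0.183333 + 0.007222 = 14.190556
  E ⇒ keep positive
Point 2:
  Latitude: 0 + 8/60 + 59.9/3600 = 0.149972
  S → negative
  Longitude: 25° + 33/60 + 11.8/3600 = 25 + 0.550000 + 0.003278 = 25.553278
  W → negative
Point 3:
  φ: 58.854′ = 0.980900°; total 6.980900
  hemisphere S, so the sign is −
  λ: 179 + 49.01/60 = 179.816833
  W ⇒ negate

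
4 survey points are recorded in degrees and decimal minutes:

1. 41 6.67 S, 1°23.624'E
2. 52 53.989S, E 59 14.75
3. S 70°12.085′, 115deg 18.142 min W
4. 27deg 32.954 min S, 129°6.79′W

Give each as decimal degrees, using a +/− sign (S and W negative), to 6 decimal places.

1. -41.111167, 1.393733
2. -52.899817, 59.245833
3. -70.201417, -115.302367
4. -27.549233, -129.113167

Point 1:
  Lat: 41 + 6.67/60 = 41.1111667
  S → negative
  λ: 23.624′ = 0.393733°; total 1.3937333
  E ⇒ keep positive
Point 2:
  φ: 53.989′ = 0.899817°; total 52.8998167
  hemisphere S, so the sign is −
  Longitude: 14.75′ = 0.245833°; total 59.2458333
  E → positive
Point 3:
  Lat: 12.085′ = 0.201417°; total 70.2014167
  S → negative
  λ: 18.142′ = 0.302367°; total 115.3023667
  W → negative
Point 4:
  Latitude: 32.954′ = 0.549233°; total 27.5492333
  S → negative
  λ: 6.79′ = 0.113167°; total 129.1131667
  W → negative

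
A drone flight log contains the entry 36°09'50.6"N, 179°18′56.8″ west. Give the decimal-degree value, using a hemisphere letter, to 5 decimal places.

Latitude: 36° + 9/60 + 50.6/3600 = 36 + 0.150000 + 0.014056 = 36.164056
Lon: 18′ + 56.8″ = 18.94667′; 179 + 18.94667/60 = 179.315778

36.16406° N, 179.31578° W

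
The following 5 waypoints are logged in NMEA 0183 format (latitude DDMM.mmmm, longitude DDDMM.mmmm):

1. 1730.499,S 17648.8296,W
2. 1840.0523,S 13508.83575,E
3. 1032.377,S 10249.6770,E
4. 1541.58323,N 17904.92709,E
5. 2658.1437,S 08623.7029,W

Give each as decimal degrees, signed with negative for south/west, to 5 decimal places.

1. -17.50832, -176.81383
2. -18.66754, 135.14726
3. -10.53962, 102.82795
4. 15.69305, 179.08212
5. -26.96906, -86.39505

Point 1:
  φ: split at 2 digits → 17° and 30.499′; 17 + 30.499/60 = 17.508317
  S ⇒ negate
  λ: split at 3 digits → 176° and 48.8296′; 176 + 48.8296/60 = 176.813827
  W → negative
Point 2:
  φ: degrees = first 2 digits = 18, minutes = 40.0523; 18 + 40.0523/60 = 18.667538
  S ⇒ negate
  Longitude: split at 3 digits → 135° and 8.83575′; 135 + 8.83575/60 = 135.147263
  E ⇒ keep positive
Point 3:
  Lat: degrees = first 2 digits = 10, minutes = 32.377; 10 + 32.377/60 = 10.539617
  hemisphere S, so the sign is −
  Lon: split at 3 digits → 102° and 49.677′; 102 + 49.677/60 = 102.827950
  E → positive
Point 4:
  Latitude: degrees = first 2 digits = 15, minutes = 41.58323; 15 + 41.58323/60 = 15.693054
  N → positive
  λ: degrees = first 3 digits = 179, minutes = 4.92709; 179 + 4.92709/60 = 179.082118
  E ⇒ keep positive
Point 5:
  Lat: split at 2 digits → 26° and 58.1437′; 26 + 58.1437/60 = 26.969062
  hemisphere S, so the sign is −
  λ: split at 3 digits → 086° and 23.7029′; 86 + 23.7029/60 = 86.395048
  W → negative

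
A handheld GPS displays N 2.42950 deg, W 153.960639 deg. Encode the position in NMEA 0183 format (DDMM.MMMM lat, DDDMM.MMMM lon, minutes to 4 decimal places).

Latitude: minutes = (2.429500 − 2) × 60 = 25.770000
λ: fractional part 0.960639 → 57.638340 minutes

0225.7700,N / 15357.6383,W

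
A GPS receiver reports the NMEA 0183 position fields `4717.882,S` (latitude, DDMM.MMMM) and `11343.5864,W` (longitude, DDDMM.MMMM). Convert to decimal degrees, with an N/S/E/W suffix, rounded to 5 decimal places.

47.29803° S, 113.72644° W

φ: split at 2 digits → 47° and 17.882′; 47 + 17.882/60 = 47.298033
Lon: degrees = first 3 digits = 113, minutes = 43.5864; 113 + 43.5864/60 = 113.726440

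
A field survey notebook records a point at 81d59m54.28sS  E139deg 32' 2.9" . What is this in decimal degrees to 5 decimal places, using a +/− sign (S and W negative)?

-81.99841, 139.53414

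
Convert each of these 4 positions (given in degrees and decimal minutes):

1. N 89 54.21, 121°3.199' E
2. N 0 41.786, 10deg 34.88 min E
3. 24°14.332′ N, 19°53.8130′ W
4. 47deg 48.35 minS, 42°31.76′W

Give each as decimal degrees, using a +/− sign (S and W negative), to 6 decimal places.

Point 1:
  φ: 54.21′ = 0.903500°; total 89.9035000
  N ⇒ keep positive
  Longitude: 121 + 3.199/60 = 121.0533167
  E ⇒ keep positive
Point 2:
  φ: 0 + 41.786/60 = 0.6964333
  N → positive
  Lon: 10 + 34.88/60 = 10.5813333
  E ⇒ keep positive
Point 3:
  Lat: 24 + 14.332/60 = 24.2388667
  N ⇒ keep positive
  Longitude: 19 + 53.813/60 = 19.8968833
  W → negative
Point 4:
  Latitude: 47 + 48.35/60 = 47.8058333
  hemisphere S, so the sign is −
  Longitude: 31.76′ = 0.529333°; total 42.5293333
  W ⇒ negate

1. 89.903500, 121.053317
2. 0.696433, 10.581333
3. 24.238867, -19.896883
4. -47.805833, -42.529333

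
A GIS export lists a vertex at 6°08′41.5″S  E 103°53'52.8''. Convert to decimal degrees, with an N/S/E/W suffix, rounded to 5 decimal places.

6.14486° S, 103.89800° E

Lat: 8′ + 41.5″ = 8.69167′; 6 + 8.69167/60 = 6.144861
Longitude: 103° + 53/60 + 52.8/3600 = 103 + 0.883333 + 0.014667 = 103.898000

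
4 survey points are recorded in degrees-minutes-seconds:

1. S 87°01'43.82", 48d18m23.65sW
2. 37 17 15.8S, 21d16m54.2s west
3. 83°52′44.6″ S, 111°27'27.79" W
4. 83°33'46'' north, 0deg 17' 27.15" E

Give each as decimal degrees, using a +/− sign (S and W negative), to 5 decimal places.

1. -87.02884, -48.30657
2. -37.28772, -21.28172
3. -83.87906, -111.45772
4. 83.56278, 0.29088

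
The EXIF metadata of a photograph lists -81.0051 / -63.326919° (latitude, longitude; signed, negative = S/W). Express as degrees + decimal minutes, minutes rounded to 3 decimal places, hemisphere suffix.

81° 0.306′ S, 63° 19.615′ W

Latitude is negative → S; |value| = 81.005100
φ: fractional part 0.005100 → 0.30600 minutes
Longitude is negative → W; |value| = 63.326919
λ: fractional part 0.326919 → 19.61514 minutes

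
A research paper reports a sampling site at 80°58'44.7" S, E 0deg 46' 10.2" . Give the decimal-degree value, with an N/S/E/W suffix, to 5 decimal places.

Lat: 80 + 58/60 + 44.7/3600 = 80.979083
λ: 46′ + 10.2″ = 46.17000′; 0 + 46.17000/60 = 0.769500

80.97908° S, 0.76950° E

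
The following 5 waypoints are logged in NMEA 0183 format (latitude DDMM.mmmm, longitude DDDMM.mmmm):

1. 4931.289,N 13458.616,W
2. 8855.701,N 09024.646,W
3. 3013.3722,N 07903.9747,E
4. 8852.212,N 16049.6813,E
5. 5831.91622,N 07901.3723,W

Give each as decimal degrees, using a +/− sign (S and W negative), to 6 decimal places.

Point 1:
  Lat: degrees = first 2 digits = 49, minutes = 31.289; 49 + 31.289/60 = 49.5214833
  N ⇒ keep positive
  Lon: split at 3 digits → 134° and 58.616′; 134 + 58.616/60 = 134.9769333
  W ⇒ negate
Point 2:
  φ: split at 2 digits → 88° and 55.701′; 88 + 55.701/60 = 88.9283500
  N → positive
  Lon: degrees = first 3 digits = 90, minutes = 24.646; 90 + 24.646/60 = 90.4107667
  hemisphere W, so the sign is −
Point 3:
  φ: degrees = first 2 digits = 30, minutes = 13.3722; 30 + 13.3722/60 = 30.2228700
  N → positive
  Lon: split at 3 digits → 079° and 3.9747′; 79 + 3.9747/60 = 79.0662450
  E → positive
Point 4:
  φ: degrees = first 2 digits = 88, minutes = 52.212; 88 + 52.212/60 = 88.8702000
  N → positive
  λ: degrees = first 3 digits = 160, minutes = 49.6813; 160 + 49.6813/60 = 160.8280217
  E → positive
Point 5:
  Lat: split at 2 digits → 58° and 31.91622′; 58 + 31.91622/60 = 58.5319370
  N → positive
  Lon: split at 3 digits → 079° and 1.3723′; 79 + 1.3723/60 = 79.0228717
  hemisphere W, so the sign is −

1. 49.521483, -134.976933
2. 88.928350, -90.410767
3. 30.222870, 79.066245
4. 88.870200, 160.828022
5. 58.531937, -79.022872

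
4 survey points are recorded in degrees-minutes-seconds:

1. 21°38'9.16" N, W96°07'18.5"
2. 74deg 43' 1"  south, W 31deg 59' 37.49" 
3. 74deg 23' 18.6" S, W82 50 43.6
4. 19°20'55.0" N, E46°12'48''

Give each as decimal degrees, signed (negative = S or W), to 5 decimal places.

1. 21.63588, -96.12181
2. -74.71694, -31.99375
3. -74.38850, -82.84544
4. 19.34861, 46.21333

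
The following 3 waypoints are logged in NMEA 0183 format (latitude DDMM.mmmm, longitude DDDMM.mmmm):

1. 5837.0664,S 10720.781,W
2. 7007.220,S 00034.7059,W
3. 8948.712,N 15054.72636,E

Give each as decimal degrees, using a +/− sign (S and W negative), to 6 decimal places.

Point 1:
  Latitude: split at 2 digits → 58° and 37.0664′; 58 + 37.0664/60 = 58.6177733
  hemisphere S, so the sign is −
  λ: split at 3 digits → 107° and 20.781′; 107 + 20.781/60 = 107.3463500
  W → negative
Point 2:
  Lat: degrees = first 2 digits = 70, minutes = 7.22; 70 + 7.22/60 = 70.1203333
  S → negative
  Lon: degrees = first 3 digits = 0, minutes = 34.7059; 0 + 34.7059/60 = 0.5784317
  W ⇒ negate
Point 3:
  Lat: degrees = first 2 digits = 89, minutes = 48.712; 89 + 48.712/60 = 89.8118667
  N ⇒ keep positive
  Lon: degrees = first 3 digits = 150, minutes = 54.72636; 150 + 54.72636/60 = 150.9121060
  E ⇒ keep positive

1. -58.617773, -107.346350
2. -70.120333, -0.578432
3. 89.811867, 150.912106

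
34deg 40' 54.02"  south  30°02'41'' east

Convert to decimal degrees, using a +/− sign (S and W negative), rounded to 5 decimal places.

Latitude: 34 + 40/60 + 54.02/3600 = 34.681672
hemisphere S, so the sign is −
λ: 2′ + 41″ = 2.68333′; 30 + 2.68333/60 = 30.044722
E ⇒ keep positive

-34.68167, 30.04472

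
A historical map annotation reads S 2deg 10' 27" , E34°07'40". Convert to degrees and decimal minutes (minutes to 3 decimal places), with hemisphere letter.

Latitude: 10 + 27/60 = 10.45000′
Lon: 7 + 40/60 = 7.66667′

2° 10.450′ S, 34° 7.667′ E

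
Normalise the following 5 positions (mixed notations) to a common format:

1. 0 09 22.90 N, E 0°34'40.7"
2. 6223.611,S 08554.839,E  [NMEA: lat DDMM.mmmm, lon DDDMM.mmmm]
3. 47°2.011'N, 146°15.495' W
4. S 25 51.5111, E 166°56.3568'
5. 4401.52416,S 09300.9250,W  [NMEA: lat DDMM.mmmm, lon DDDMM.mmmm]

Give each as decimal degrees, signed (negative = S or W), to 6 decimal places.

1. 0.156361, 0.577972
2. -62.393517, 85.913983
3. 47.033517, -146.258250
4. -25.858518, 166.939280
5. -44.025403, -93.015417

Point 1:
  Latitude: 0 + 9/60 + 22.9/3600 = 0.1563611
  N ⇒ keep positive
  λ: 34′ + 40.7″ = 34.67833′; 0 + 34.67833/60 = 0.5779722
  E ⇒ keep positive
Point 2:
  Latitude: split at 2 digits → 62° and 23.611′; 62 + 23.611/60 = 62.3935167
  S ⇒ negate
  λ: degrees = first 3 digits = 85, minutes = 54.839; 85 + 54.839/60 = 85.9139833
  E → positive
Point 3:
  φ: 47 + 2.011/60 = 47.0335167
  N → positive
  λ: 15.495′ = 0.258250°; total 146.2582500
  W → negative
Point 4:
  Lat: 51.5111′ = 0.858518°; total 25.8585183
  hemisphere S, so the sign is −
  Lon: 166 + 56.3568/60 = 166.9392800
  E → positive
Point 5:
  φ: degrees = first 2 digits = 44, minutes = 1.52416; 44 + 1.52416/60 = 44.0254027
  hemisphere S, so the sign is −
  Longitude: degrees = first 3 digits = 93, minutes = 0.925; 93 + 0.925/60 = 93.0154167
  W → negative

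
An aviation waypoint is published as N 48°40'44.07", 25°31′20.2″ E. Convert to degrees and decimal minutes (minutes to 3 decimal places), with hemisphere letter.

48° 40.735′ N, 25° 31.337′ E

φ: 40 + 44.07/60 = 40.73450′
Lon: seconds/60 = 0.33667; minutes = 31 + 0.33667 = 31.33667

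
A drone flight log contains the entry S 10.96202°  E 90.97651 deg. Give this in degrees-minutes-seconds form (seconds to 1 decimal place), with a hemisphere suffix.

10°57′43.3″ S, 90°58′35.4″ E

Latitude: whole degrees 10; 57.72120′ → 57′ and 43.272″
Lon: 0.976510 × 60 = 58.59060′ → 58′, remainder × 60 = 35.436″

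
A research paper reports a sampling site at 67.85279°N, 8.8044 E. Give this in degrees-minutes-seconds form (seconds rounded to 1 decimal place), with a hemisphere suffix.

67°51′10.0″ N, 8°48′15.8″ E

φ: whole degrees 67; 51.16740′ → 51′ and 10.044″
Longitude: whole degrees 8; 48.26400′ → 48′ and 15.840″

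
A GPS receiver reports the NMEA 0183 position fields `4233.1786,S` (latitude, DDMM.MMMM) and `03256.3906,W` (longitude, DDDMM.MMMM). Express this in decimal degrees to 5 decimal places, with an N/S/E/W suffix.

Lat: split at 2 digits → 42° and 33.1786′; 42 + 33.1786/60 = 42.552977
λ: split at 3 digits → 032° and 56.3906′; 32 + 56.3906/60 = 32.939843

42.55298° S, 32.93984° W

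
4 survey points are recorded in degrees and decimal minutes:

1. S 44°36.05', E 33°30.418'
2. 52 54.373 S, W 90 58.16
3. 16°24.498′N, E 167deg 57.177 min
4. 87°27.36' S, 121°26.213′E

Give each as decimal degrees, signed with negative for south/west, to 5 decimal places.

1. -44.60083, 33.50697
2. -52.90622, -90.96933
3. 16.40830, 167.95295
4. -87.45600, 121.43688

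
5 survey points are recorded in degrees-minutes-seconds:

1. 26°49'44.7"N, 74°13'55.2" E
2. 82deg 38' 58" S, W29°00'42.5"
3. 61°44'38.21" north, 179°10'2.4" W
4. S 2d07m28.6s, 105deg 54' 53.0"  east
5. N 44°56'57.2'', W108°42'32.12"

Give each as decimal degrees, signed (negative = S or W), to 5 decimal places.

1. 26.82908, 74.23200
2. -82.64944, -29.01181
3. 61.74395, -179.16733
4. -2.12461, 105.91472
5. 44.94922, -108.70892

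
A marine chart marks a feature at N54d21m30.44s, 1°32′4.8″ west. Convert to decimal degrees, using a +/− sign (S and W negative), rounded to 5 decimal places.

Latitude: 54° + 21/60 + 30.44/3600 = 54 + 0.350000 + 0.008456 = 54.358456
N → positive
λ: 32′ + 4.8″ = 32.08000′; 1 + 32.08000/60 = 1.534667
hemisphere W, so the sign is −

54.35846, -1.53467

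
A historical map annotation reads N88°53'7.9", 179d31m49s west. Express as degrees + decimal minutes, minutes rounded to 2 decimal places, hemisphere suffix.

88° 53.13′ N, 179° 31.82′ W

φ: seconds/60 = 0.13167; minutes = 53 + 0.13167 = 53.1317
λ: 31 + 49/60 = 31.8167′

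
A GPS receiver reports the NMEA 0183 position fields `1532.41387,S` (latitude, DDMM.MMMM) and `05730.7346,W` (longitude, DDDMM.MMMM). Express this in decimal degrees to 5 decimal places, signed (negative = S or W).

Latitude: degrees = first 2 digits = 15, minutes = 32.41387; 15 + 32.41387/60 = 15.540231
S → negative
λ: degrees = first 3 digits = 57, minutes = 30.7346; 57 + 30.7346/60 = 57.512243
W ⇒ negate

-15.54023, -57.51224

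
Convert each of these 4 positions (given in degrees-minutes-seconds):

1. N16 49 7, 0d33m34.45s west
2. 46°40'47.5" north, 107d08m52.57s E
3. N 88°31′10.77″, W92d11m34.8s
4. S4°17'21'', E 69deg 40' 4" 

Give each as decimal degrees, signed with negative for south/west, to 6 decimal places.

Point 1:
  Lat: 49′ + 7″ = 49.11667′; 16 + 49.11667/60 = 16.8186111
  N ⇒ keep positive
  Lon: 33′ + 34.45″ = 33.57417′; 0 + 33.57417/60 = 0.5595694
  W ⇒ negate
Point 2:
  φ: 46 + 40/60 + 47.5/3600 = 46.6798611
  N → positive
  Lon: 8′ + 52.57″ = 8.87617′; 107 + 8.87617/60 = 107.1479361
  E ⇒ keep positive
Point 3:
  φ: 88° + 31/60 + 10.77/3600 = 88 + 0.516667 + 0.002992 = 88.5196583
  N ⇒ keep positive
  Lon: 11′ + 34.8″ = 11.58000′; 92 + 11.58000/60 = 92.1930000
  hemisphere W, so the sign is −
Point 4:
  Lat: 17′ + 21″ = 17.35000′; 4 + 17.35000/60 = 4.2891667
  S ⇒ negate
  Longitude: 69 + 40/60 + 4/3600 = 69.6677778
  E ⇒ keep positive

1. 16.818611, -0.559569
2. 46.679861, 107.147936
3. 88.519658, -92.193000
4. -4.289167, 69.667778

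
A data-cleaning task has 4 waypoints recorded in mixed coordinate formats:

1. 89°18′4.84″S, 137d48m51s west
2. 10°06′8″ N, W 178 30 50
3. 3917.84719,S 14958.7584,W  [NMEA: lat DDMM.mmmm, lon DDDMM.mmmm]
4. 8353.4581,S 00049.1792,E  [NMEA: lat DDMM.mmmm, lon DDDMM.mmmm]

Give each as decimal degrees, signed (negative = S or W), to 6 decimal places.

1. -89.301344, -137.814167
2. 10.102222, -178.513889
3. -39.297453, -149.979307
4. -83.890968, 0.819653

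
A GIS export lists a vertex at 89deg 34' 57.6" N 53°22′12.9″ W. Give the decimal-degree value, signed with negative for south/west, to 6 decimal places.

89.582667, -53.370250

Lat: 89 + 34/60 + 57.6/3600 = 89.5826667
N ⇒ keep positive
Lon: 53° + 22/60 + 12.9/3600 = 53 + 0.366667 + 0.003583 = 53.3702500
W → negative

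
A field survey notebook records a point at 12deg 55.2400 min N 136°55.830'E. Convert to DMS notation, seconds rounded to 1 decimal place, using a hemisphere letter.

12°55′14.4″ N, 136°55′49.8″ E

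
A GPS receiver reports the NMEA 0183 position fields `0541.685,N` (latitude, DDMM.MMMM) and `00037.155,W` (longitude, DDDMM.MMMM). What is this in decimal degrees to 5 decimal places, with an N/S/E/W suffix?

5.69475° N, 0.61925° W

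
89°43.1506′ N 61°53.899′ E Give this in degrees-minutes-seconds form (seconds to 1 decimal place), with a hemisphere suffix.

Lat: fractional minutes 0.15060 × 60 = 9.036″
Lon: fractional minutes 0.89900 × 60 = 53.940″

89°43′9.0″ N, 61°53′53.9″ E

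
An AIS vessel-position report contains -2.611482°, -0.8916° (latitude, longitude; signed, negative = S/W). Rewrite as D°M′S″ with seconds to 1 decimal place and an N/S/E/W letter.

2°36′41.3″ S, 0°53′29.8″ W

Latitude is negative → S; |value| = 2.611482
φ: whole degrees 2; 36.68892′ → 36′ and 41.335″
Longitude is negative → W; |value| = 0.891600
Longitude: 0.891600 × 60 = 53.49600′ → 53′, remainder × 60 = 29.760″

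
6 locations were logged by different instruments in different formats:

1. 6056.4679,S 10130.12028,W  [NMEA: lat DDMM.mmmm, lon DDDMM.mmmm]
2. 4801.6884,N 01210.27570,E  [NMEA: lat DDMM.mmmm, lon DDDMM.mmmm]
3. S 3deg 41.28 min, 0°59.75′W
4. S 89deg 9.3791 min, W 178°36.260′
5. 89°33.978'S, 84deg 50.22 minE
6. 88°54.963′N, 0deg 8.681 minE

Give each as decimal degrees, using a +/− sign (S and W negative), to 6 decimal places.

1. -60.941132, -101.502005
2. 48.028140, 12.171262
3. -3.688000, -0.995833
4. -89.156318, -178.604333
5. -89.566300, 84.837000
6. 88.916050, 0.144683

Point 1:
  Latitude: degrees = first 2 digits = 60, minutes = 56.4679; 60 + 56.4679/60 = 60.9411317
  S ⇒ negate
  Longitude: split at 3 digits → 101° and 30.12028′; 101 + 30.12028/60 = 101.5020047
  W → negative
Point 2:
  Latitude: split at 2 digits → 48° and 1.6884′; 48 + 1.6884/60 = 48.0281400
  N ⇒ keep positive
  λ: split at 3 digits → 012° and 10.2757′; 12 + 10.2757/60 = 12.1712617
  E → positive
Point 3:
  Latitude: 41.28′ = 0.688000°; total 3.6880000
  hemisphere S, so the sign is −
  λ: 59.75′ = 0.995833°; total 0.9958333
  W ⇒ negate
Point 4:
  Lat: 9.3791′ = 0.156318°; total 89.1563183
  hemisphere S, so the sign is −
  Longitude: 178 + 36.26/60 = 178.6043333
  hemisphere W, so the sign is −
Point 5:
  Latitude: 33.978′ = 0.566300°; total 89.5663000
  S ⇒ negate
  λ: 84 + 50.22/60 = 84.8370000
  E → positive
Point 6:
  Lat: 88 + 54.963/60 = 88.9160500
  N → positive
  Lon: 8.681′ = 0.144683°; total 0.1446833
  E ⇒ keep positive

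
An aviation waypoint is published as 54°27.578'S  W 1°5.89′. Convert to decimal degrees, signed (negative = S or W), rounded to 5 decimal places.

-54.45963, -1.09817

Lat: 54 + 27.578/60 = 54.459633
S ⇒ negate
λ: 5.89′ = 0.098167°; total 1.098167
hemisphere W, so the sign is −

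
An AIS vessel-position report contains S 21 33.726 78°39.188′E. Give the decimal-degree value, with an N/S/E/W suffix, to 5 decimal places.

φ: 33.726′ = 0.562100°; total 21.562100
Longitude: 39.188′ = 0.653133°; total 78.653133

21.56210° S, 78.65313° E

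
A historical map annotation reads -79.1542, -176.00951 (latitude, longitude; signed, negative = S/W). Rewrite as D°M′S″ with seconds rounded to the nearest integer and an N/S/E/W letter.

79°09′15″ S, 176°00′34″ W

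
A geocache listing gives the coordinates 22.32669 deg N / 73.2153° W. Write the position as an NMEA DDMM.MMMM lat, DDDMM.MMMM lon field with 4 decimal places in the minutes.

Lat: minutes = (22.326690 − 22) × 60 = 19.601400
λ: 73° + 0.215300 × 60 = 73° 12.918000′

2219.6014,N / 07312.9180,W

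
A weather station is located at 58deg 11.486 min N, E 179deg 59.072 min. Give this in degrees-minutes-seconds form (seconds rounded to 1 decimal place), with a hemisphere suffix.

58°11′29.2″ N, 179°59′4.3″ E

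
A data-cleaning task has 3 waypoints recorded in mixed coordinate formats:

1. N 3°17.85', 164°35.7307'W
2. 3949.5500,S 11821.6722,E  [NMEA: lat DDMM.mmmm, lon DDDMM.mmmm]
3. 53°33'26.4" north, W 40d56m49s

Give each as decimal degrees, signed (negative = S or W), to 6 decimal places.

Point 1:
  Latitude: 17.85′ = 0.297500°; total 3.2975000
  N ⇒ keep positive
  λ: 164 + 35.7307/60 = 164.5955117
  hemisphere W, so the sign is −
Point 2:
  Lat: degrees = first 2 digits = 39, minutes = 49.55; 39 + 49.55/60 = 39.8258333
  hemisphere S, so the sign is −
  Longitude: split at 3 digits → 118° and 21.6722′; 118 + 21.6722/60 = 118.3612033
  E ⇒ keep positive
Point 3:
  φ: 33′ + 26.4″ = 33.44000′; 53 + 33.44000/60 = 53.5573333
  N → positive
  λ: 40 + 56/60 + 49/3600 = 40.9469444
  W → negative

1. 3.297500, -164.595512
2. -39.825833, 118.361203
3. 53.557333, -40.946944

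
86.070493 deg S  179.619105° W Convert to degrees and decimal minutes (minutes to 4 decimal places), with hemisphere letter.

86° 4.2296′ S, 179° 37.1463′ W

φ: 86° + 0.070493 × 60 = 86° 4.229580′
Lon: fractional part 0.619105 → 37.146300 minutes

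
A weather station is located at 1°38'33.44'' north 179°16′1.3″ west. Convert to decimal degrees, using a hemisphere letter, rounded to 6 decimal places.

1.642622° N, 179.267028° W

Latitude: 1° + 38/60 + 33.44/3600 = 1 + 0.633333 + 0.009289 = 1.6426222
λ: 16′ + 1.3″ = 16.02167′; 179 + 16.02167/60 = 179.2670278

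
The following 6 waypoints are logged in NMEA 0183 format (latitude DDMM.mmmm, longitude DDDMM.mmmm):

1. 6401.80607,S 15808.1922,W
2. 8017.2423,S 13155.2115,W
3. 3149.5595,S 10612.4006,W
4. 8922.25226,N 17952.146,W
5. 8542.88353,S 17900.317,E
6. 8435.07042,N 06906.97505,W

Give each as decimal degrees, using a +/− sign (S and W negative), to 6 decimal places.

1. -64.030101, -158.136537
2. -80.287372, -131.920192
3. -31.825992, -106.206677
4. 89.370871, -179.869100
5. -85.714726, 179.005283
6. 84.584507, -69.116251

Point 1:
  Latitude: split at 2 digits → 64° and 1.80607′; 64 + 1.80607/60 = 64.0301012
  S → negative
  Lon: split at 3 digits → 158° and 8.1922′; 158 + 8.1922/60 = 158.1365367
  W ⇒ negate
Point 2:
  φ: degrees = first 2 digits = 80, minutes = 17.2423; 80 + 17.2423/60 = 80.2873717
  S → negative
  Lon: degrees = first 3 digits = 131, minutes = 55.2115; 131 + 55.2115/60 = 131.9201917
  W → negative
Point 3:
  φ: split at 2 digits → 31° and 49.5595′; 31 + 49.5595/60 = 31.8259917
  S ⇒ negate
  Lon: degrees = first 3 digits = 106, minutes = 12.4006; 106 + 12.4006/60 = 106.2066767
  W → negative
Point 4:
  φ: split at 2 digits → 89° and 22.25226′; 89 + 22.25226/60 = 89.3708710
  N ⇒ keep positive
  Longitude: split at 3 digits → 179° and 52.146′; 179 + 52.146/60 = 179.8691000
  hemisphere W, so the sign is −
Point 5:
  Latitude: split at 2 digits → 85° and 42.88353′; 85 + 42.88353/60 = 85.7147255
  S → negative
  Longitude: degrees = first 3 digits = 179, minutes = 0.317; 179 + 0.317/60 = 179.0052833
  E → positive
Point 6:
  Latitude: split at 2 digits → 84° and 35.07042′; 84 + 35.07042/60 = 84.5845070
  N → positive
  λ: degrees = first 3 digits = 69, minutes = 6.97505; 69 + 6.97505/60 = 69.1162508
  hemisphere W, so the sign is −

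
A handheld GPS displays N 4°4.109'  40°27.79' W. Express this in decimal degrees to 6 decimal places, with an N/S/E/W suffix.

φ: 4 + 4.109/60 = 4.0684833
Longitude: 27.79′ = 0.463167°; total 40.4631667

4.068483° N, 40.463167° W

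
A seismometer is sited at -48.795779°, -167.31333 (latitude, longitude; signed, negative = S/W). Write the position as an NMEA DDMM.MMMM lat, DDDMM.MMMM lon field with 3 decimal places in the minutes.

4847.747,S / 16718.800,W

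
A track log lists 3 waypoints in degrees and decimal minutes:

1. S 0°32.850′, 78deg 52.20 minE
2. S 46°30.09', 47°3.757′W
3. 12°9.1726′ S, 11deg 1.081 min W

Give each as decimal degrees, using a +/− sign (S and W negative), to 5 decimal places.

1. -0.54750, 78.87000
2. -46.50150, -47.06262
3. -12.15288, -11.01802

Point 1:
  Latitude: 0 + 32.85/60 = 0.547500
  hemisphere S, so the sign is −
  Longitude: 78 + 52.2/60 = 78.870000
  E → positive
Point 2:
  Latitude: 30.09′ = 0.501500°; total 46.501500
  hemisphere S, so the sign is −
  λ: 3.757′ = 0.062617°; total 47.062617
  W → negative
Point 3:
  φ: 9.1726′ = 0.152877°; total 12.152877
  S → negative
  Longitude: 11 + 1.081/60 = 11.018017
  W → negative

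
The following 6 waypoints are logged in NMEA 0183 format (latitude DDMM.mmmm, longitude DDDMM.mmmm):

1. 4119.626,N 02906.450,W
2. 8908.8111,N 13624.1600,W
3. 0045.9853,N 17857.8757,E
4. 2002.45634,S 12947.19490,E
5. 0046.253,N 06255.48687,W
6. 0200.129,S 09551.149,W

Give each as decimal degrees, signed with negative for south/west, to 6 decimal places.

1. 41.327100, -29.107500
2. 89.146852, -136.402667
3. 0.766422, 178.964595
4. -20.040939, 129.786582
5. 0.770883, -62.924781
6. -2.002150, -95.852483

Point 1:
  Latitude: split at 2 digits → 41° and 19.626′; 41 + 19.626/60 = 41.3271000
  N ⇒ keep positive
  Lon: degrees = first 3 digits = 29, minutes = 6.45; 29 + 6.45/60 = 29.1075000
  hemisphere W, so the sign is −
Point 2:
  Latitude: split at 2 digits → 89° and 8.8111′; 89 + 8.8111/60 = 89.1468517
  N → positive
  Longitude: degrees = first 3 digits = 136, minutes = 24.16; 136 + 24.16/60 = 136.4026667
  hemisphere W, so the sign is −
Point 3:
  Lat: degrees = first 2 digits = 0, minutes = 45.9853; 0 + 45.9853/60 = 0.7664217
  N ⇒ keep positive
  Longitude: degrees = first 3 digits = 178, minutes = 57.8757; 178 + 57.8757/60 = 178.9645950
  E → positive
Point 4:
  φ: degrees = first 2 digits = 20, minutes = 2.45634; 20 + 2.45634/60 = 20.0409390
  hemisphere S, so the sign is −
  Longitude: split at 3 digits → 129° and 47.1949′; 129 + 47.1949/60 = 129.7865817
  E ⇒ keep positive
Point 5:
  Lat: degrees = first 2 digits = 0, minutes = 46.253; 0 + 46.253/60 = 0.7708833
  N → positive
  λ: degrees = first 3 digits = 62, minutes = 55.48687; 62 + 55.48687/60 = 62.9247812
  W → negative
Point 6:
  Latitude: degrees = first 2 digits = 2, minutes = 0.129; 2 + 0.129/60 = 2.0021500
  S ⇒ negate
  Longitude: split at 3 digits → 095° and 51.149′; 95 + 51.149/60 = 95.8524833
  hemisphere W, so the sign is −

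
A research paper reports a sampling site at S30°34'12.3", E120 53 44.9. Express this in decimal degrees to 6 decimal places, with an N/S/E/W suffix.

30.570083° S, 120.895806° E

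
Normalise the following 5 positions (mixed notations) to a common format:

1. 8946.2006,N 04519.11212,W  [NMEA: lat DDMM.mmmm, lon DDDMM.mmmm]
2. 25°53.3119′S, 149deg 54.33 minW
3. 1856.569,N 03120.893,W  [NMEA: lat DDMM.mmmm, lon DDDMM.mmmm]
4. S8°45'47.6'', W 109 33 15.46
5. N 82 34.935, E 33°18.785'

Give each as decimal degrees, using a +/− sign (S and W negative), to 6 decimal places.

1. 89.770010, -45.318535
2. -25.888532, -149.905500
3. 18.942817, -31.348217
4. -8.763222, -109.554294
5. 82.582250, 33.313083

Point 1:
  Lat: split at 2 digits → 89° and 46.2006′; 89 + 46.2006/60 = 89.7700100
  N → positive
  Lon: degrees = first 3 digits = 45, minutes = 19.11212; 45 + 19.11212/60 = 45.3185353
  W → negative
Point 2:
  φ: 53.3119′ = 0.888532°; total 25.8885317
  hemisphere S, so the sign is −
  Longitude: 54.33′ = 0.905500°; total 149.9055000
  W ⇒ negate
Point 3:
  φ: split at 2 digits → 18° and 56.569′; 18 + 56.569/60 = 18.9428167
  N ⇒ keep positive
  λ: split at 3 digits → 031° and 20.893′; 31 + 20.893/60 = 31.3482167
  W ⇒ negate
Point 4:
  Latitude: 8 + 45/60 + 47.6/3600 = 8.7632222
  hemisphere S, so the sign is −
  Lon: 33′ + 15.46″ = 33.25767′; 109 + 33.25767/60 = 109.5542944
  W → negative
Point 5:
  Lat: 34.935′ = 0.582250°; total 82.5822500
  N → positive
  Lon: 18.785′ = 0.313083°; total 33.3130833
  E → positive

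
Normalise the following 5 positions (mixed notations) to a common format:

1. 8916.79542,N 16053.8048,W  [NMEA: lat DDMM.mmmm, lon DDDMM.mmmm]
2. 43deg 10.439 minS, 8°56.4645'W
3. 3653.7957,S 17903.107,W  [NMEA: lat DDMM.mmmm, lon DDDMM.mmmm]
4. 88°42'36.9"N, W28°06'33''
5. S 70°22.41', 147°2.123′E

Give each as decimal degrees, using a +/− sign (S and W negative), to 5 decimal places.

1. 89.27992, -160.89675
2. -43.17398, -8.94108
3. -36.89660, -179.05178
4. 88.71025, -28.10917
5. -70.37350, 147.03538

Point 1:
  φ: degrees = first 2 digits = 89, minutes = 16.79542; 89 + 16.79542/60 = 89.279924
  N ⇒ keep positive
  Lon: split at 3 digits → 160° and 53.8048′; 160 + 53.8048/60 = 160.896747
  W ⇒ negate
Point 2:
  φ: 43 + 10.439/60 = 43.173983
  hemisphere S, so the sign is −
  λ: 8 + 56.4645/60 = 8.941075
  W → negative
Point 3:
  φ: split at 2 digits → 36° and 53.7957′; 36 + 53.7957/60 = 36.896595
  S ⇒ negate
  λ: split at 3 digits → 179° and 3.107′; 179 + 3.107/60 = 179.051783
  W → negative
Point 4:
  φ: 42′ + 36.9″ = 42.61500′; 88 + 42.61500/60 = 88.710250
  N → positive
  Longitude: 28 + 6/60 + 33/3600 = 28.109167
  hemisphere W, so the sign is −
Point 5:
  φ: 70 + 22.41/60 = 70.373500
  S → negative
  Lon: 2.123′ = 0.035383°; total 147.035383
  E ⇒ keep positive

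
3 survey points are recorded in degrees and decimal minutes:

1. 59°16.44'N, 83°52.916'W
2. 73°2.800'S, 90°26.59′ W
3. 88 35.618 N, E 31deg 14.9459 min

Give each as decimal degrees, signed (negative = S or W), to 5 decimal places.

Point 1:
  φ: 59 + 16.44/60 = 59.274000
  N ⇒ keep positive
  λ: 52.916′ = 0.881933°; total 83.881933
  hemisphere W, so the sign is −
Point 2:
  φ: 2.8′ = 0.046667°; total 73.046667
  hemisphere S, so the sign is −
  λ: 90 + 26.59/60 = 90.443167
  W ⇒ negate
Point 3:
  Lat: 88 + 35.618/60 = 88.593633
  N → positive
  Lon: 31 + 14.9459/60 = 31.249098
  E ⇒ keep positive

1. 59.27400, -83.88193
2. -73.04667, -90.44317
3. 88.59363, 31.24910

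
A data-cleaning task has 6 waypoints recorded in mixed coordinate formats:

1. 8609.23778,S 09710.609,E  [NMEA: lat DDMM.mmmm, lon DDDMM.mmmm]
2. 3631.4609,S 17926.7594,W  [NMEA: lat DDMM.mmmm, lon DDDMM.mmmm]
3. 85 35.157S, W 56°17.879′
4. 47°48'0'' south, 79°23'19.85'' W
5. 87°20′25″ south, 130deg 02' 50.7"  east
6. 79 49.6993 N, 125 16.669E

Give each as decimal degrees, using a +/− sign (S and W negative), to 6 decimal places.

1. -86.153963, 97.176817
2. -36.524348, -179.445990
3. -85.585950, -56.297983
4. -47.800000, -79.388847
5. -87.340278, 130.047417
6. 79.828322, 125.277817

Point 1:
  Lat: degrees = first 2 digits = 86, minutes = 9.23778; 86 + 9.23778/60 = 86.1539630
  hemisphere S, so the sign is −
  Lon: split at 3 digits → 097° and 10.609′; 97 + 10.609/60 = 97.1768167
  E → positive
Point 2:
  Latitude: degrees = first 2 digits = 36, minutes = 31.4609; 36 + 31.4609/60 = 36.5243483
  S → negative
  Longitude: degrees = first 3 digits = 179, minutes = 26.7594; 179 + 26.7594/60 = 179.4459900
  hemisphere W, so the sign is −
Point 3:
  Lat: 35.157′ = 0.585950°; total 85.5859500
  hemisphere S, so the sign is −
  λ: 17.879′ = 0.297983°; total 56.2979833
  W → negative
Point 4:
  Lat: 48′ + 0″ = 48.00000′; 47 + 48.00000/60 = 47.8000000
  S → negative
  Longitude: 23′ + 19.85″ = 23.33083′; 79 + 23.33083/60 = 79.3888472
  W ⇒ negate
Point 5:
  Lat: 87 + 20/60 + 25/3600 = 87.3402778
  hemisphere S, so the sign is −
  Longitude: 130° + 2/60 + 50.7/3600 = 130 + 0.033333 + 0.014083 = 130.0474167
  E ⇒ keep positive
Point 6:
  φ: 79 + 49.6993/60 = 79.8283217
  N ⇒ keep positive
  Lon: 16.669′ = 0.277817°; total 125.2778167
  E → positive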